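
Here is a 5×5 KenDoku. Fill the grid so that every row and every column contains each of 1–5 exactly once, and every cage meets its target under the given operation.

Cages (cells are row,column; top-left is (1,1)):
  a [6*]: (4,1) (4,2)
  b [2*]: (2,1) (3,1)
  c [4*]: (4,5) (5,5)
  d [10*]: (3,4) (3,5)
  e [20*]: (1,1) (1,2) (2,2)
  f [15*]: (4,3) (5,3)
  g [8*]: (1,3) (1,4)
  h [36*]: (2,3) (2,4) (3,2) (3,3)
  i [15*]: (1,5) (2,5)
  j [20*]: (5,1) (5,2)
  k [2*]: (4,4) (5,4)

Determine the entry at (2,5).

The only place for 3 in row 1 is (1,5).
3 is placed in column 5, so (2,5) = 5.
Column 5 already has 5, leaving (3,5) = 2.
Cage b needs two cells with product 2, leaving (2,1) = 2.
2 is placed in row 3, so (3,1) = 1.
2 is placed in row 3, so (3,4) = 5.
Column 1 already has 2, leaving (4,1) = 3.
3 is placed in row 4; hence (4,2) = 2.
3 is placed in row 4, so (4,3) = 5.
2 is placed in row 4, which forces (4,4) = 1.
Row 4 now contains 1, leaving (4,5) = 4.
Column 3 now contains 5, leaving (5,3) = 3.
1 is placed in column 4, which forces (5,4) = 2.
Column 5 already has 4; hence (5,5) = 1.
Cage g's pair has product 8, leaving (1,3) = 2.
Column 4 already has 2; hence (1,4) = 4.
Cage h has product 36, so (2,3) = 1.
The 4 cells of cage h must have product 36, leaving (2,4) = 3.
The 4 cells of cage h must have product 36, so (3,2) = 3.
3 is placed in column 3, leaving (3,3) = 4.
4 is placed in row 1, which forces (1,1) = 5.
Cage e has product 20; hence (1,2) = 1.
1 is placed in row 2, leaving (2,2) = 4.
5 is placed in column 1, which forces (5,1) = 4.
Column 2 now contains 4, so (5,2) = 5.
Completed grid: 5 1 2 4 3 / 2 4 1 3 5 / 1 3 4 5 2 / 3 2 5 1 4 / 4 5 3 2 1.

5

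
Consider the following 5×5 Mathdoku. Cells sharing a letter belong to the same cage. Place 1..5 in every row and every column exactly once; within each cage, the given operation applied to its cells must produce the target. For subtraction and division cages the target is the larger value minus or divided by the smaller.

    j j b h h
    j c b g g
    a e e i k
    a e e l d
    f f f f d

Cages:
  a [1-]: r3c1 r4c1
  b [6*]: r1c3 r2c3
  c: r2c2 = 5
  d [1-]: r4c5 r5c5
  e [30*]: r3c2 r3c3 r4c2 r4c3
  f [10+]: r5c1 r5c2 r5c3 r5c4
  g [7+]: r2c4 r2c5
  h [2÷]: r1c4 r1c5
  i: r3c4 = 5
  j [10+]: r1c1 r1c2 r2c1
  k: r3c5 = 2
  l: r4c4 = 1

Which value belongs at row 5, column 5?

Cage c is a single given cell; hence r2c2 = 5.
Cage i is a single given cell; hence r3c4 = 5.
Cage k is given; hence r3c5 = 2.
Cage l is given, so r4c4 = 1.
The two cells of cage h must have quotient 2, so r1c4 = 2.
Cage e has product 30, so r4c2 = 2.
The 4 cells of cage e must have product 30, leaving r4c3 = 5.
Row 1 now contains 2, which forces r1c3 = 3.
The two cells of cage b must have product 6, which forces r2c3 = 2.
Column 3 now contains 3; hence r3c3 = 1.
Column 3 now contains 1, so r5c3 = 4.
Row 5 already has 4, leaving r5c4 = 3.
3 is placed in row 5, so r5c5 = 5.
Cage j has sum 10; hence r1c1 = 5.
Column 4 already has 3; hence r2c4 = 4.
Cage g needs two cells with sum 7; hence r2c5 = 3.
Row 3 already has 1; hence r3c2 = 3.
The two cells of cage d must have difference 1, leaving r4c5 = 4.
Cage f needs sum 10; hence r5c1 = 2.
3 is placed in row 5, so r5c2 = 1.
Column 2 already has 1; hence r1c2 = 4.
4 is placed in column 5, so r1c5 = 1.
Row 2 already has 4; hence r2c1 = 1.
Row 3 already has 3; hence r3c1 = 4.
Row 4 now contains 4, so r4c1 = 3.
Filled in: 5 4 3 2 1 / 1 5 2 4 3 / 4 3 1 5 2 / 3 2 5 1 4 / 2 1 4 3 5.

5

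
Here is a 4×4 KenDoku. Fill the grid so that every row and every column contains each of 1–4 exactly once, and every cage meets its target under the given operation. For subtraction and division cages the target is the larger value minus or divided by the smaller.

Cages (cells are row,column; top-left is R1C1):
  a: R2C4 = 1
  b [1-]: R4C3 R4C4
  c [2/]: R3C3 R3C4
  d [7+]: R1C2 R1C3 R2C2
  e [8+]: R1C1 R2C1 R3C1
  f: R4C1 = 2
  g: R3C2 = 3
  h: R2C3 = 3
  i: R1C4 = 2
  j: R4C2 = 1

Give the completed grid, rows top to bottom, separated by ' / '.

3 4 1 2 / 4 2 3 1 / 1 3 2 4 / 2 1 4 3

I is a freebie, which forces R1C4 = 2.
Cage h is a single given cell; hence R2C3 = 3.
Cage a is a single given cell, so R2C4 = 1.
Cage g is a single given cell, leaving R3C2 = 3.
1 is placed in column 4, which forces R3C4 = 4.
Cage f is given, so R4C1 = 2.
Cage j is given; hence R4C2 = 1.
1 is placed in row 4, so R4C3 = 4.
Column 4 already has 4, which forces R4C4 = 3.
Cage e has sum 8; hence R1C1 = 3.
1 is placed in column 2, leaving R1C2 = 4.
4 is placed in column 3, so R1C3 = 1.
Row 2 already has 1, leaving R2C1 = 4.
The 3 cells of cage d must have sum 7, so R2C2 = 2.
4 is placed in row 3, which forces R3C1 = 1.
Cage c needs two cells with quotient 2, leaving R3C3 = 2.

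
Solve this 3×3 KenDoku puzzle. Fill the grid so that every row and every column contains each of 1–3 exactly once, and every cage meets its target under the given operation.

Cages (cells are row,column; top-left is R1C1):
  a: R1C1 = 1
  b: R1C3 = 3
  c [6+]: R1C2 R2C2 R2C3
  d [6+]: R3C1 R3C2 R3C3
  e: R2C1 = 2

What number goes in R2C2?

3

A is a freebie; hence R1C1 = 1.
Cage b is a single given cell, leaving R1C3 = 3.
Cage e is a single given cell, which forces R2C1 = 2.
2 is placed in row 2, which forces R2C3 = 1.
Column 1 already has 2, leaving R3C1 = 3.
Column 3 now contains 1; hence R3C3 = 2.
3 is placed in row 1, so R1C2 = 2.
Row 2 now contains 1, which forces R2C2 = 3.
Row 3 now contains 2, leaving R3C2 = 1.
Completed grid: 1 2 3 / 2 3 1 / 3 1 2.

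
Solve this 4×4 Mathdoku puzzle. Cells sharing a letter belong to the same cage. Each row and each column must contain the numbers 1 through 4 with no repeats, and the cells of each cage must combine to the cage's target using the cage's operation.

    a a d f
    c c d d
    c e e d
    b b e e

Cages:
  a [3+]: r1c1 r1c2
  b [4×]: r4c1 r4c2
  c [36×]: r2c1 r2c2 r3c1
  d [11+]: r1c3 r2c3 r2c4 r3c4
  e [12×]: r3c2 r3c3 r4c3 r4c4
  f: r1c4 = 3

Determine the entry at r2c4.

1

Cage f is given, leaving r1c4 = 3.
Cage c needs product 36; hence r2c1 = 4.
Cage c needs product 36; hence r2c2 = 3.
Cage c needs product 36, leaving r3c1 = 3.
Column 1 already has 4; hence r4c1 = 1.
Row 4 now contains 1, leaving r4c2 = 4.
Row 4 already has 4, leaving r4c4 = 2.
Column 1 already has 1, which forces r1c1 = 2.
Cage a's pair has sum 3, leaving r1c2 = 1.
The 4 cells of cage d must have sum 11; hence r1c3 = 4.
Cage d needs sum 11; hence r2c3 = 2.
2 is placed in column 4; hence r2c4 = 1.
Column 2 now contains 1, which forces r3c2 = 2.
Column 3 already has 2; hence r3c3 = 1.
Cage d needs sum 11, leaving r3c4 = 4.
2 is placed in row 4, which forces r4c3 = 3.
Completed grid: 2 1 4 3 / 4 3 2 1 / 3 2 1 4 / 1 4 3 2.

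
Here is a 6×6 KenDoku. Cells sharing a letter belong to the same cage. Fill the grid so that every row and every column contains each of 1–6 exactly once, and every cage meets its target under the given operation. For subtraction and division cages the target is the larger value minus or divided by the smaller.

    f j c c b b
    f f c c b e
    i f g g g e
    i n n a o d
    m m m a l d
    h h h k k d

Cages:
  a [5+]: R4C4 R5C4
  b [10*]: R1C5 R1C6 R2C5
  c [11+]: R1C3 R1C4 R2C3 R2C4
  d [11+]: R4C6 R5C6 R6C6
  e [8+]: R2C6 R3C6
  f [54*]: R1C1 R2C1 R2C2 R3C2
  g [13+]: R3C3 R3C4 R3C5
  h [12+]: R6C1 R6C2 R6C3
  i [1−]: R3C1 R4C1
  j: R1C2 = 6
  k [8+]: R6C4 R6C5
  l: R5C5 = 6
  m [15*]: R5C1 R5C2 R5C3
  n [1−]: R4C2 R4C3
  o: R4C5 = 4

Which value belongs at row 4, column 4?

Cage j is given, so R1C2 = 6.
Cage o is given, leaving R4C5 = 4.
Cage l is a single given cell, which forces R5C5 = 6.
Cage f has product 54, which forces R1C1 = 3.
Cage f has product 54, which forces R2C1 = 6.
In column 2, 4 can only go at R6C2, so R6C2 = 4.
Row 6 needs a 1, and only R6C6 is open for it.
Cage d has sum 11; hence R4C6 = 6.
Cage d needs sum 11, leaving R5C6 = 4.
Row 4 needs a 5, and only R4C1 is open for it.
Cage i's pair has difference 1; hence R3C1 = 4.
5 is placed in column 1, so R5C1 = 1.
5 is placed in column 1, leaving R6C1 = 2.
Cage h has sum 12, leaving R6C3 = 6.
Cage g has sum 13, so R3C4 = 6.
Row 3 needs a 1, and only R3C2 is open for it.
Column 2 now contains 1; hence R2C2 = 3.
Row 2 already has 3, which forces R2C6 = 5.
Column 6 now contains 5, so R3C6 = 3.
Column 2 now contains 3, leaving R4C2 = 2.
Row 4 now contains 2, which forces R4C4 = 3.
Column 2 now contains 3, which forces R5C2 = 5.
5 is placed in row 5, so R5C3 = 3.
Column 4 now contains 3, so R5C4 = 2.
Column 4 now contains 3, leaving R6C4 = 5.
Row 6 already has 5, leaving R6C5 = 3.
Cage b has product 10, so R1C5 = 5.
Column 6 now contains 5, leaving R1C6 = 2.
Cage b has product 10, which forces R2C5 = 1.
Column 5 now contains 5; hence R3C5 = 2.
3 is placed in row 4, so R4C3 = 1.
Row 1 now contains 2, leaving R1C3 = 4.
The 4 cells of cage c must have sum 11; hence R1C4 = 1.
Cage c needs sum 11, which forces R2C3 = 2.
Row 2 already has 1, leaving R2C4 = 4.
Row 3 already has 2, so R3C3 = 5.
Filled in: 3 6 4 1 5 2 / 6 3 2 4 1 5 / 4 1 5 6 2 3 / 5 2 1 3 4 6 / 1 5 3 2 6 4 / 2 4 6 5 3 1.

3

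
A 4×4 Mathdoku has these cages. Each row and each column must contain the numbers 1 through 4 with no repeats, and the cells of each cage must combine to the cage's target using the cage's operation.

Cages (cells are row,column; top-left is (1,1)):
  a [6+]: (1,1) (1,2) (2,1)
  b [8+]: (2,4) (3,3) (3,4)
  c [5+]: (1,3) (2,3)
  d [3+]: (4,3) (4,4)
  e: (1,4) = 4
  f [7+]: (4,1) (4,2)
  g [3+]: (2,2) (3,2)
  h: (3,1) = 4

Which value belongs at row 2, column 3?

4

Cage e is given, leaving (1,4) = 4.
H is a freebie, which forces (3,1) = 4.
4 is placed in column 1, which forces (4,1) = 3.
3 is placed in row 4, which forces (4,2) = 4.
The 3 cells of cage a must have sum 6, leaving (1,2) = 3.
The 3 cells of cage b must have sum 8, leaving (2,4) = 3.
Cage b needs sum 8; hence (3,3) = 3.
Cage b needs sum 8, so (3,4) = 2.
2 is placed in column 4; hence (4,4) = 1.
The two cells of cage c must have sum 5, so (1,3) = 1.
Cage g needs two cells with sum 3, which forces (2,2) = 2.
Cage c needs two cells with sum 5, which forces (2,3) = 4.
Row 3 already has 2, leaving (3,2) = 1.
Row 4 now contains 1; hence (4,3) = 2.
Row 1 already has 1, so (1,1) = 2.
Row 2 already has 2, which forces (2,1) = 1.
The full grid is 2 3 1 4 / 1 2 4 3 / 4 1 3 2 / 3 4 2 1.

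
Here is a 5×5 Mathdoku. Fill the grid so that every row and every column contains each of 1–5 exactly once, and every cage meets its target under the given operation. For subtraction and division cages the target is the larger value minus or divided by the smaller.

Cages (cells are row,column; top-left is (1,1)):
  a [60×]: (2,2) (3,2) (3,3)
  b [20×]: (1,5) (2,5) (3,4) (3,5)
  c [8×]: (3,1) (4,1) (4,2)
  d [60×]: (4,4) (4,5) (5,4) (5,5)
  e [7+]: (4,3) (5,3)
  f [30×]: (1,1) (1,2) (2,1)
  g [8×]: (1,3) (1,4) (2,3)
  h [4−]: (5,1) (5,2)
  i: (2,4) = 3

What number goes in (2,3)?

Cage i is a single given cell, so (2,4) = 3.
Column 1 needs a 3, and only (1,1) is open for it.
In column 2, 3 can only go at (3,2), so (3,2) = 3.
The 4 cells of cage d must have product 60, leaving (5,5) = 3.
Row 4 needs a 3, and only (4,3) is open for it.
Cage e's pair has sum 7; hence (5,3) = 4.
Row 5 now contains 4, so (5,4) = 2.
Cage g needs product 8, which forces (1,4) = 4.
Cage a needs product 60, leaving (2,2) = 4.
Column 3 now contains 4, so (3,3) = 5.
Column 4 already has 2, leaving (3,4) = 1.
5 is placed in row 3, leaving (3,5) = 4.
The 4 cells of cage d must have product 60, which forces (4,4) = 5.
Cage d has product 60; hence (4,5) = 2.
Row 3 already has 4, leaving (3,1) = 2.
Cage c needs product 8; hence (4,1) = 4.
Row 4 already has 2, which forces (4,2) = 1.
Column 2 already has 1, leaving (5,2) = 5.
Column 2 already has 5, which forces (1,2) = 2.
Row 1 already has 2; hence (1,3) = 1.
Row 1 now contains 1, leaving (1,5) = 5.
Column 1 now contains 2, so (2,1) = 5.
Column 3 already has 1, leaving (2,3) = 2.
Column 5 already has 5, leaving (2,5) = 1.
Row 5 now contains 5, so (5,1) = 1.
Filled in: 3 2 1 4 5 / 5 4 2 3 1 / 2 3 5 1 4 / 4 1 3 5 2 / 1 5 4 2 3.

2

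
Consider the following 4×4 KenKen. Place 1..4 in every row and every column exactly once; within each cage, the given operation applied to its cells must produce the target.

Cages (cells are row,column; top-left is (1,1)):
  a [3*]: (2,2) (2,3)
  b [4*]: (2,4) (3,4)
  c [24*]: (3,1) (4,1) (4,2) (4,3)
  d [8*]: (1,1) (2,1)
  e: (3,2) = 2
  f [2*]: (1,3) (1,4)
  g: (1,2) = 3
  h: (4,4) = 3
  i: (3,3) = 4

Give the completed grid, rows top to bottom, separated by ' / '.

4 3 1 2 / 2 1 3 4 / 3 2 4 1 / 1 4 2 3

Cage g is a single given cell; hence (1,2) = 3.
Column 2 already has 3, leaving (2,2) = 1.
Row 2 now contains 1, leaving (2,3) = 3.
Row 2 now contains 1, so (2,4) = 4.
Cage e is a single given cell; hence (3,2) = 2.
Cage i is given; hence (3,3) = 4.
Column 4 now contains 4, leaving (3,4) = 1.
Column 2 already has 2, so (4,2) = 4.
Cage h is given; hence (4,4) = 3.
Cage d needs two cells with product 8; hence (1,1) = 4.
Cage f's pair has product 2, leaving (1,3) = 1.
Column 4 already has 1, which forces (1,4) = 2.
Row 2 now contains 4, so (2,1) = 2.
Row 3 already has 1; hence (3,1) = 3.
Column 1 now contains 2, leaving (4,1) = 1.
Column 3 now contains 1, leaving (4,3) = 2.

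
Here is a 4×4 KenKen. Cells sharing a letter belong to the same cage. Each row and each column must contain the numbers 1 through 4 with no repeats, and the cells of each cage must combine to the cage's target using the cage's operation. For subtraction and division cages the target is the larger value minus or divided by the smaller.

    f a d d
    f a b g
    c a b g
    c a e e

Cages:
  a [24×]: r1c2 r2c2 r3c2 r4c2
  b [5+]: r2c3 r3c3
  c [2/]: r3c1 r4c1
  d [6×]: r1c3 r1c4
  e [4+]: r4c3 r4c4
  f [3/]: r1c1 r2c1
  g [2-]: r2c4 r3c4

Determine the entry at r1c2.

4

The only place for 4 in row 1 is r1c2.
The only place for 1 in row 1 is r1c1.
Column 1 now contains 1, which forces r2c1 = 3.
Row 4 needs a 4, and only r4c1 is open for it.
Column 1 already has 4, which forces r3c1 = 2.
Row 2 needs a 4, and only r2c3 is open for it.
Cage b needs two cells with sum 5, so r3c3 = 1.
Column 3 now contains 1; hence r4c3 = 3.
Row 4 now contains 3; hence r4c4 = 1.
Column 3 now contains 3, which forces r1c3 = 2.
The two cells of cage d must have product 6; hence r1c4 = 3.
Cage a has product 24, so r2c2 = 1.
Column 4 already has 1, leaving r2c4 = 2.
1 is placed in row 3, leaving r3c2 = 3.
Cage g needs two cells with difference 2, so r3c4 = 4.
1 is placed in row 4, so r4c2 = 2.
Filled in: 1 4 2 3 / 3 1 4 2 / 2 3 1 4 / 4 2 3 1.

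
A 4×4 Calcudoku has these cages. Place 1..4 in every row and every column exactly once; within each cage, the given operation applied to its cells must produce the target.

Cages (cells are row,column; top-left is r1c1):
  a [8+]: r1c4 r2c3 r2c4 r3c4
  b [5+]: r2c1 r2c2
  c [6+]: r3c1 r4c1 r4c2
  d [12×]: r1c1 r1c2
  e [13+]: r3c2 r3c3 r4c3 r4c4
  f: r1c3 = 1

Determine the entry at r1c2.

F is a freebie, which forces r1c3 = 1.
Column 3 already has 1, which forces r2c3 = 2.
In row 1, 2 can only go at r1c4, so r1c4 = 2.
Cage e needs sum 13; hence r3c2 = 2.
Cage e has sum 13; hence r3c3 = 4.
Cage e needs sum 13, leaving r4c3 = 3.
2 is placed in column 4, so r4c4 = 4.
Cage c has sum 6, which forces r3c1 = 3.
Row 3 now contains 3; hence r3c4 = 1.
The 3 cells of cage c must have sum 6, leaving r4c1 = 2.
Row 4 already has 3, so r4c2 = 1.
3 is placed in column 1, so r1c1 = 4.
Cage d's pair has product 12, leaving r1c2 = 3.
Cage b's pair has sum 5; hence r2c1 = 1.
Column 2 now contains 1, which forces r2c2 = 4.
1 is placed in column 4, so r2c4 = 3.
Completed grid: 4 3 1 2 / 1 4 2 3 / 3 2 4 1 / 2 1 3 4.

3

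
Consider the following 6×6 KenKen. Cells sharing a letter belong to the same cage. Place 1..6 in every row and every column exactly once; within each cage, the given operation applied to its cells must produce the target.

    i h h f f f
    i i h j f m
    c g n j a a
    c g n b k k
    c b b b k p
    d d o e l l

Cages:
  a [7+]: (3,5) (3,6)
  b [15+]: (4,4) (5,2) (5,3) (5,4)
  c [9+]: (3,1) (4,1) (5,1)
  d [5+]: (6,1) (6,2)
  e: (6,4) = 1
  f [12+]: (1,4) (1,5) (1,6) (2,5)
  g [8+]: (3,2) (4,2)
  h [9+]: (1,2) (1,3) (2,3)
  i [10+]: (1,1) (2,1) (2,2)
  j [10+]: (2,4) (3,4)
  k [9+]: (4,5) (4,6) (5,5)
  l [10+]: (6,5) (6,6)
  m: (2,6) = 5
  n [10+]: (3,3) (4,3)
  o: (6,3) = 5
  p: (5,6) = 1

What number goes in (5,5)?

2

Cage m is given; hence (2,6) = 5.
P is a freebie, so (5,6) = 1.
O is a freebie, so (6,3) = 5.
E is a freebie; hence (6,4) = 1.
Cage a needs two cells with sum 7, leaving (3,5) = 5.
Cage a needs two cells with sum 7; hence (3,6) = 2.
2 is placed in row 3, leaving (3,2) = 3.
The two cells of cage g must have sum 8, so (4,2) = 5.
Column 2 already has 3, which forces (6,2) = 2.
Row 3 now contains 3, so (3,1) = 1.
2 is placed in row 6; hence (6,1) = 3.
In row 4, 1 can only go at (4,5), so (4,5) = 1.
The 4 cells of cage f must have sum 12, leaving (2,5) = 3.
Row 1 needs a 5, and only (1,1) is open for it.
Cage i has sum 10, leaving (2,1) = 4.
Cage i needs sum 10, so (2,2) = 1.
Row 2 now contains 4, so (2,4) = 6.
6 is placed in column 4, which forces (3,4) = 4.
Row 2 now contains 6, so (2,3) = 2.
Row 3 already has 4; hence (3,3) = 6.
The two cells of cage n must have sum 10, leaving (4,3) = 4.
Row 4 already has 4, so (4,6) = 6.
Column 3 now contains 4; hence (5,3) = 3.
Column 6 now contains 6, so (6,6) = 4.
Cage h has sum 9, leaving (1,2) = 6.
Column 3 now contains 3, so (1,3) = 1.
The 4 cells of cage f must have sum 12, so (1,4) = 2.
Cage f has sum 12, so (1,5) = 4.
Column 6 already has 4, leaving (1,6) = 3.
Row 4 already has 6, so (4,1) = 2.
Cage b needs sum 15; hence (4,4) = 3.
The 3 cells of cage c must have sum 9, so (5,1) = 6.
Cage b needs sum 15; hence (5,2) = 4.
Cage b has sum 15, which forces (5,4) = 5.
The 3 cells of cage k must have sum 9, which forces (5,5) = 2.
4 is placed in row 6, which forces (6,5) = 6.
The full grid is 5 6 1 2 4 3 / 4 1 2 6 3 5 / 1 3 6 4 5 2 / 2 5 4 3 1 6 / 6 4 3 5 2 1 / 3 2 5 1 6 4.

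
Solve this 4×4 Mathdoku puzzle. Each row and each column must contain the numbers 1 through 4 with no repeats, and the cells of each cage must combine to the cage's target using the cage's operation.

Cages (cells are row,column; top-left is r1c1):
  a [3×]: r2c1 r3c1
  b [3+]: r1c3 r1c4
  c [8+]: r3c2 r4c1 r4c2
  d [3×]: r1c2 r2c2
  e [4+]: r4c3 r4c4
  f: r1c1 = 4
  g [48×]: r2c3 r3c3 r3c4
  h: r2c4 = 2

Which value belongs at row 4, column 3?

1

Cage f is given, so r1c1 = 4.
Cage g needs product 48, which forces r2c3 = 4.
Cage h is a single given cell, which forces r2c4 = 2.
Cage g needs product 48, which forces r3c3 = 3.
The 3 cells of cage g must have product 48, which forces r3c4 = 4.
3 is placed in column 3, leaving r4c3 = 1.
1 is placed in row 4, which forces r4c4 = 3.
Column 3 now contains 1, which forces r1c3 = 2.
Column 4 already has 2, which forces r1c4 = 1.
Cage a needs two cells with product 3, which forces r2c1 = 3.
3 is placed in row 2, so r2c2 = 1.
Row 3 now contains 3, which forces r3c1 = 1.
Cage c has sum 8, leaving r3c2 = 2.
Row 4 now contains 3, so r4c1 = 2.
The 3 cells of cage c must have sum 8, which forces r4c2 = 4.
Row 1 already has 1, so r1c2 = 3.
Completed grid: 4 3 2 1 / 3 1 4 2 / 1 2 3 4 / 2 4 1 3.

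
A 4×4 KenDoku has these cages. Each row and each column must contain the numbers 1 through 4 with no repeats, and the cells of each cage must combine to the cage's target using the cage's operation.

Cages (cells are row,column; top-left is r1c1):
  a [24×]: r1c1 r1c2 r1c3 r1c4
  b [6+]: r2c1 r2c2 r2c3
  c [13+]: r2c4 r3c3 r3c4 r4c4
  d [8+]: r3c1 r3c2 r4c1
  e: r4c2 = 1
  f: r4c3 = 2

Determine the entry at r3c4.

The 4 cells of cage c must have sum 13, leaving r3c3 = 4.
Cage e is a single given cell, which forces r4c2 = 1.
F is a freebie, which forces r4c3 = 2.
The 3 cells of cage d must have sum 8, so r3c2 = 3.
3 is placed in row 3, so r3c4 = 2.
3 is placed in column 2, so r2c2 = 2.
Row 3 now contains 2, leaving r3c1 = 1.
Cage d has sum 8, so r4c1 = 4.
Row 4 now contains 4, so r4c4 = 3.
Cage a has product 24; hence r1c1 = 2.
Column 2 already has 2, so r1c2 = 4.
Cage a has product 24; hence r1c3 = 3.
The 4 cells of cage a must have product 24; hence r1c4 = 1.
Column 1 already has 1, so r2c1 = 3.
Cage b needs sum 6; hence r2c3 = 1.
Column 4 already has 3, leaving r2c4 = 4.
Completed grid: 2 4 3 1 / 3 2 1 4 / 1 3 4 2 / 4 1 2 3.

2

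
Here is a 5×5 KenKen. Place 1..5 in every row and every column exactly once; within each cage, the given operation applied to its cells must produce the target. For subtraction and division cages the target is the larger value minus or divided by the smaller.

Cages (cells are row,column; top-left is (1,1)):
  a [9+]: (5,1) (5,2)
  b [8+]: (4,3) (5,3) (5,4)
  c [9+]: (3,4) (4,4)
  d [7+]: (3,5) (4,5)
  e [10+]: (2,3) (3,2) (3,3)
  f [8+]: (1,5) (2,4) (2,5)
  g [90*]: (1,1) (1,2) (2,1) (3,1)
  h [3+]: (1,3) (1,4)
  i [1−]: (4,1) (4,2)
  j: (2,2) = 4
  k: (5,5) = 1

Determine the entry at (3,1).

The 4 cells of cage g must have product 90, so (1,2) = 3.
Cage j is a single given cell, so (2,2) = 4.
Column 2 now contains 4, which forces (5,2) = 5.
Cage k is given; hence (5,5) = 1.
Cage f has sum 8, so (2,4) = 1.
Row 5 already has 5, leaving (5,1) = 4.
Cage h needs two cells with sum 3, which forces (1,3) = 1.
1 is placed in column 4, which forces (1,4) = 2.
The 3 cells of cage b must have sum 8, leaving (4,3) = 3.
Cage b has sum 8, which forces (5,3) = 2.
The 3 cells of cage b must have sum 8, leaving (5,4) = 3.
2 is placed in row 1; hence (1,1) = 5.
5 is placed in row 1, which forces (1,5) = 4.
3 is placed in column 3; hence (2,3) = 5.
Cage e needs sum 10, so (3,2) = 1.
The 3 cells of cage e must have sum 10; hence (3,3) = 4.
Row 3 now contains 4, which forces (3,4) = 5.
1 is placed in column 2, which forces (4,2) = 2.
Column 4 already has 5, so (4,4) = 4.
Row 4 now contains 2, which forces (4,5) = 5.
Cage f needs sum 8, leaving (2,5) = 3.
The two cells of cage d must have sum 7, leaving (3,5) = 2.
Row 4 now contains 2, leaving (4,1) = 1.
Row 2 already has 3, which forces (2,1) = 2.
Row 3 now contains 2; hence (3,1) = 3.
Completed grid: 5 3 1 2 4 / 2 4 5 1 3 / 3 1 4 5 2 / 1 2 3 4 5 / 4 5 2 3 1.

3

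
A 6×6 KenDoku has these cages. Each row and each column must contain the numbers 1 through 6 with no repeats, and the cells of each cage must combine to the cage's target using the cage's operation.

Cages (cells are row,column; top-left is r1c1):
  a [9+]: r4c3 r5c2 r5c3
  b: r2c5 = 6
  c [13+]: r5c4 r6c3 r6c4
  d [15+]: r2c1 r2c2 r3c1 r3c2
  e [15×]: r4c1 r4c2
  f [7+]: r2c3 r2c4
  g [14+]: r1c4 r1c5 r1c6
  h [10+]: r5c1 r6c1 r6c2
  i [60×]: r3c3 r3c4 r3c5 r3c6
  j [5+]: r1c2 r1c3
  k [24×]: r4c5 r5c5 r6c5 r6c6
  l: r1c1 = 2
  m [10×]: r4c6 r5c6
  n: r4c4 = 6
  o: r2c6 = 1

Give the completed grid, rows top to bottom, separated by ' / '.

2 1 4 5 3 6 / 3 4 5 2 6 1 / 6 2 3 1 5 4 / 5 3 1 6 4 2 / 4 6 2 3 1 5 / 1 5 6 4 2 3

L is a freebie, which forces r1c1 = 2.
Cage b is a single given cell, so r2c5 = 6.
O is a freebie; hence r2c6 = 1.
N is a freebie, which forces r4c4 = 6.
Cage g needs sum 14, which forces r1c6 = 6.
In column 4, 1 can only go at r3c4, so r3c4 = 1.
{3, 5} are confined to r4c1 and r4c2 in row 4, which forces r4c6 = 2.
Cage m needs two cells with product 10, which forces r5c6 = 5.
Row 3 needs a 2, and only r3c2 is open for it.
The only place for 6 in row 3 is r3c1.
Row 5 needs a 6, and only r5c2 is open for it.
Cage a has sum 9, which forces r4c3 = 1.
1 is placed in row 4, leaving r4c5 = 4.
Cage a has sum 9, leaving r5c3 = 2.
The two cells of cage j must have sum 5, leaving r1c2 = 1.
Column 3 now contains 1, so r1c3 = 4.
Cage k has product 24, so r5c5 = 1.
4 is placed in column 3; hence r6c3 = 6.
Cage k has product 24, which forces r6c5 = 2.
The 4 cells of cage k must have product 24, leaving r6c6 = 3.
Column 6 already has 3, leaving r3c6 = 4.
Cage h needs sum 10, which forces r5c1 = 4.
Cage c needs sum 13, leaving r5c4 = 3.
Cage h needs sum 10, leaving r6c1 = 1.
The 3 cells of cage h must have sum 10, leaving r6c2 = 5.
Cage c needs sum 13; hence r6c4 = 4.
3 is placed in column 4, which forces r1c4 = 5.
Cage g needs sum 14, so r1c5 = 3.
Column 1 now contains 4; hence r2c1 = 3.
The 4 cells of cage d must have sum 15, so r2c2 = 4.
The two cells of cage f must have sum 7, leaving r2c3 = 5.
Column 4 now contains 4, so r2c4 = 2.
Column 3 now contains 5; hence r3c3 = 3.
3 is placed in column 5; hence r3c5 = 5.
Cage e needs two cells with product 15; hence r4c1 = 5.
5 is placed in column 2, leaving r4c2 = 3.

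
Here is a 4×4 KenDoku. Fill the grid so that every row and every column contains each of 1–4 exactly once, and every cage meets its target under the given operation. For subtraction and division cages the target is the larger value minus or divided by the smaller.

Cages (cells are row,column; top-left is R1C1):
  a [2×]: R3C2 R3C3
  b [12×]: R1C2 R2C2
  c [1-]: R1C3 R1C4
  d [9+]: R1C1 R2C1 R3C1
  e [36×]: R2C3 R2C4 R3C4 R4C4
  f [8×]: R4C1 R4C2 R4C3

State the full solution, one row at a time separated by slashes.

4 3 1 2 / 2 4 3 1 / 3 1 2 4 / 1 2 4 3

Cage e needs product 36, so R2C3 = 3.
Cage b's pair has product 12, leaving R1C2 = 3.
Row 2 now contains 3, so R2C2 = 4.
Row 2 already has 4, which forces R2C4 = 1.
Cage d needs sum 9, leaving R1C1 = 4.
The two cells of cage c must have difference 1, so R1C3 = 1.
Column 4 already has 1, leaving R1C4 = 2.
Row 2 already has 4, leaving R2C1 = 2.
The 3 cells of cage d must have sum 9, leaving R3C1 = 3.
1 is placed in column 3, leaving R3C3 = 2.
Row 3 already has 3, leaving R3C4 = 4.
Column 1 already has 2, leaving R4C1 = 1.
Row 4 already has 1, so R4C2 = 2.
2 is placed in column 3, which forces R4C3 = 4.
Column 4 now contains 4; hence R4C4 = 3.
Row 3 already has 2, leaving R3C2 = 1.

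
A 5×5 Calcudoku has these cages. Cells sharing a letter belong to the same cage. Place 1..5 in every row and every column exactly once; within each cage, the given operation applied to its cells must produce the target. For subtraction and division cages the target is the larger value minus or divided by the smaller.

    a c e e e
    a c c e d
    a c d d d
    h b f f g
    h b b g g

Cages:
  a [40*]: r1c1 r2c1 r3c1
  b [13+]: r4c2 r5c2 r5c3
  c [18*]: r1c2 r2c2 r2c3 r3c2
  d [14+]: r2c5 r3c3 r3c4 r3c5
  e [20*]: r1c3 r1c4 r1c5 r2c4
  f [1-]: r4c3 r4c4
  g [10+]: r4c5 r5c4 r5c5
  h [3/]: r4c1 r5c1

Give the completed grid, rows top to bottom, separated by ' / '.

Cage c needs product 18, leaving r2c3 = 3.
In row 1, 3 can only go at r1c2, so r1c2 = 3.
The 3 cells of cage b must have sum 13, which forces r4c2 = 4.
Column 2 already has 3, so r5c2 = 5.
Cage b needs sum 13, which forces r5c3 = 4.
Cage g has sum 10, so r4c5 = 5.
The only place for 5 in row 2 is r2c1.
In row 2, 4 can only go at r2c5, so r2c5 = 4.
In row 5, 1 can only go at r5c1, so r5c1 = 1.
Column 1 now contains 1, which forces r4c1 = 3.
{1, 2} are confined to r2c4 and r4c4 in column 4, which forces r5c4 = 3.
Cage g needs sum 10; hence r5c5 = 2.
Column 5 now contains 2, leaving r1c5 = 1.
1 is placed in column 5, so r3c5 = 3.
Cage d has sum 14; hence r3c3 = 2.
Cage d has sum 14, so r3c4 = 5.
Column 3 now contains 2, which forces r4c3 = 1.
1 is placed in row 4, so r4c4 = 2.
The 3 cells of cage a must have product 40; hence r1c1 = 2.
Column 3 now contains 2; hence r1c3 = 5.
5 is placed in column 4, so r1c4 = 4.
Cage c needs product 18, which forces r2c2 = 2.
Column 4 already has 2, so r2c4 = 1.
Row 3 already has 2, leaving r3c1 = 4.
Row 3 already has 2, which forces r3c2 = 1.

2 3 5 4 1 / 5 2 3 1 4 / 4 1 2 5 3 / 3 4 1 2 5 / 1 5 4 3 2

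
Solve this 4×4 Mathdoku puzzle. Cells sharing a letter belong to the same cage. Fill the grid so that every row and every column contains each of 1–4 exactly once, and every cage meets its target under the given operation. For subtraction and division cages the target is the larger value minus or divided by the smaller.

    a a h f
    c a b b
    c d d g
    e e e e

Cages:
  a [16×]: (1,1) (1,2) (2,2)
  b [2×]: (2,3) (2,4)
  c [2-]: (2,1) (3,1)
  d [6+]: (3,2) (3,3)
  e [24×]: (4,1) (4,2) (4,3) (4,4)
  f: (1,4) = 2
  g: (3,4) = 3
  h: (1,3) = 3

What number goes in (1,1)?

Cage h is given; hence (1,3) = 3.
Cage f is a single given cell, so (1,4) = 2.
Column 4 already has 2; hence (2,4) = 1.
Cage g is given, so (3,4) = 3.
Column 4 now contains 3, so (4,4) = 4.
Row 1 already has 2, which forces (1,1) = 4.
Cage a has product 16, leaving (1,2) = 1.
Cage a has product 16, which forces (2,2) = 4.
Row 2 already has 1, which forces (2,3) = 2.
Column 2 already has 4, leaving (3,2) = 2.
2 is placed in column 3, leaving (3,3) = 4.
Column 2 now contains 2, leaving (4,2) = 3.
2 is placed in column 3; hence (4,3) = 1.
2 is placed in row 2, so (2,1) = 3.
Row 3 already has 2, which forces (3,1) = 1.
1 is placed in row 4; hence (4,1) = 2.
The full grid is 4 1 3 2 / 3 4 2 1 / 1 2 4 3 / 2 3 1 4.

4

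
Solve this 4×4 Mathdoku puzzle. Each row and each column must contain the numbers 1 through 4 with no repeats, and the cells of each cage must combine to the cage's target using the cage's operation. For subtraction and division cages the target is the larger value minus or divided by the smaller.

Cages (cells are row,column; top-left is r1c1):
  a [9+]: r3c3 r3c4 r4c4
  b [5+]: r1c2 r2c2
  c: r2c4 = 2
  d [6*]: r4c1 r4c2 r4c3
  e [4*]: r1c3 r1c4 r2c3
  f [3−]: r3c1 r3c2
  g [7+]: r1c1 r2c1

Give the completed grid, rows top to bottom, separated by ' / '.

Cage c is given; hence r2c4 = 2.
Cage e needs product 4, which forces r1c3 = 4.
Column 4 already has 2, leaving r1c4 = 1.
Row 2 now contains 2, leaving r2c3 = 1.
4 is placed in column 3, so r3c3 = 2.
2 is placed in column 3, leaving r4c3 = 3.
3 is placed in row 4, leaving r4c4 = 4.
4 is placed in row 1, leaving r1c1 = 3.
Row 1 already has 1, which forces r1c2 = 2.
Cage g's pair has sum 7; hence r2c1 = 4.
Cage b needs two cells with sum 5, so r2c2 = 3.
4 is placed in column 1, leaving r3c1 = 1.
Row 3 now contains 1, leaving r3c2 = 4.
Column 4 now contains 4, which forces r3c4 = 3.
Column 1 already has 1, which forces r4c1 = 2.
Column 2 already has 2, so r4c2 = 1.

3 2 4 1 / 4 3 1 2 / 1 4 2 3 / 2 1 3 4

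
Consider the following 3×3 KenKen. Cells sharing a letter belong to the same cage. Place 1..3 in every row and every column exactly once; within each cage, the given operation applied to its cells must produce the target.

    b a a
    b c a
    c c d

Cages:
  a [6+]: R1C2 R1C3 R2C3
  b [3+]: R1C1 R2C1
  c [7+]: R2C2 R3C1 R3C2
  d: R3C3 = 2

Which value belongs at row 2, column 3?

1

Cage d is a single given cell, so R3C3 = 2.
The 3 cells of cage a must have sum 6, leaving R1C2 = 2.
Cage c needs sum 7; hence R2C2 = 3.
3 is placed in row 2, leaving R2C3 = 1.
Row 3 already has 2, which forces R3C1 = 3.
The 3 cells of cage c must have sum 7, leaving R3C2 = 1.
2 is placed in row 1, so R1C1 = 1.
1 is placed in column 3, so R1C3 = 3.
1 is placed in row 2, so R2C1 = 2.
Completed grid: 1 2 3 / 2 3 1 / 3 1 2.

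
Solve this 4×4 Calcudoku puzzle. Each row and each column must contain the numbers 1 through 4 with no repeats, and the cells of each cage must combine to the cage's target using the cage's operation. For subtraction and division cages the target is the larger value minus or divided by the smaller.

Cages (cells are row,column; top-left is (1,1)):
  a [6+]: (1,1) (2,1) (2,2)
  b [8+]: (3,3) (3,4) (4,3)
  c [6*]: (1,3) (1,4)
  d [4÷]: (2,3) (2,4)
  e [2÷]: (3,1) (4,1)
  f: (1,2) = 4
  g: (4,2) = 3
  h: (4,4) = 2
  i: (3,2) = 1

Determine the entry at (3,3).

3

F is a freebie, leaving (1,2) = 4.
Cage i is given, which forces (3,2) = 1.
Cage g is given, leaving (4,2) = 3.
H is a freebie, which forces (4,4) = 2.
Cage c's pair has product 6, so (1,3) = 2.
2 is placed in column 4; hence (1,4) = 3.
3 is placed in column 2, so (2,2) = 2.
Cage e needs two cells with quotient 2, which forces (3,1) = 2.
Column 4 already has 3, leaving (3,4) = 4.
The 3 cells of cage b must have sum 8, which forces (4,3) = 1.
Row 1 now contains 3; hence (1,1) = 1.
Cage a has sum 6; hence (2,1) = 3.
1 is placed in column 3; hence (2,3) = 4.
Column 4 already has 4, so (2,4) = 1.
Row 3 already has 4, so (3,3) = 3.
1 is placed in row 4, so (4,1) = 4.
The full grid is 1 4 2 3 / 3 2 4 1 / 2 1 3 4 / 4 3 1 2.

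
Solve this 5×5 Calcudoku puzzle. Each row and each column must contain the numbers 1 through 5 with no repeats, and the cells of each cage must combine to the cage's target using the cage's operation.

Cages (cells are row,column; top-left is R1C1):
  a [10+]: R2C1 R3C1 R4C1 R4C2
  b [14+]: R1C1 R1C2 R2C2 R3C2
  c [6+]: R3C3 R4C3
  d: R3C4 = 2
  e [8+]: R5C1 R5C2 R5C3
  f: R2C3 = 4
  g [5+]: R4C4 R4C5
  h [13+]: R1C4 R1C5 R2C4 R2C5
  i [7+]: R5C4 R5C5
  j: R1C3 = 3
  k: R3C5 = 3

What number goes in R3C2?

5

Cage j is given, leaving R1C3 = 3.
Cage f is a single given cell; hence R2C3 = 4.
Cage d is a single given cell, so R3C4 = 2.
K is a freebie, so R3C5 = 3.
The only place for 2 in column 3 is R5C3.
Cage i needs two cells with sum 7, so R5C4 = 3.
2 is placed in row 5, which forces R5C5 = 4.
The two cells of cage g must have sum 5, which forces R4C4 = 4.
The two cells of cage g must have sum 5, so R4C5 = 1.
Cage c's pair has sum 6, so R3C3 = 1.
1 is placed in row 4, so R4C3 = 5.
Cage a needs sum 10, which forces R2C1 = 1.
Row 2 already has 1, so R2C4 = 5.
Row 2 already has 5, leaving R2C5 = 2.
Row 3 now contains 1, leaving R3C1 = 4.
Row 3 now contains 4, which forces R3C2 = 5.
1 is placed in column 1, so R5C1 = 5.
5 is placed in column 2, leaving R5C2 = 1.
Column 1 now contains 5, leaving R1C1 = 2.
The 4 cells of cage b must have sum 14; hence R1C2 = 4.
5 is placed in column 4, so R1C4 = 1.
2 is placed in column 5, leaving R1C5 = 5.
Row 2 already has 5, leaving R2C2 = 3.
Column 1 already has 2, leaving R4C1 = 3.
Column 2 now contains 3, so R4C2 = 2.
Filled in: 2 4 3 1 5 / 1 3 4 5 2 / 4 5 1 2 3 / 3 2 5 4 1 / 5 1 2 3 4.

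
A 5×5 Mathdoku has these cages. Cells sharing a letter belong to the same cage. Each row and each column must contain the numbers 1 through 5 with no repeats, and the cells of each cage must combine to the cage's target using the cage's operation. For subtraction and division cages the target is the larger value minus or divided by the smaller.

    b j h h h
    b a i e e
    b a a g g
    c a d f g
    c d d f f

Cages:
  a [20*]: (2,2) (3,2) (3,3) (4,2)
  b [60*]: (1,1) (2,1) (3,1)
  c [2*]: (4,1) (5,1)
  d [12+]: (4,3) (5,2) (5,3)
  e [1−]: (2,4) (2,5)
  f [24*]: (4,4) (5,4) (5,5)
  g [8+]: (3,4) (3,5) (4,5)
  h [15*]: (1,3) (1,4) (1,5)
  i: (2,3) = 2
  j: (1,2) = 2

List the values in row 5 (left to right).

1 3 5 2 4

Cage j is given, leaving (1,2) = 2.
Cage i is a single given cell; hence (2,3) = 2.
Column 3 already has 2, so (3,3) = 1.
In row 1, 4 can only go at (1,1), so (1,1) = 4.
Row 2 needs a 1, and only (2,2) is open for it.
In row 5, 1 can only go at (5,1), so (5,1) = 1.
Column 1 now contains 1, which forces (4,1) = 2.
Row 4 needs a 1, and only (4,5) is open for it.
Cage h needs product 15, which forces (1,4) = 1.
Column 2 needs a 3, and only (5,2) is open for it.
Cage f has product 24, leaving (4,4) = 3.
Row 5 needs a 5, and only (5,3) is open for it.
Column 3 now contains 5, leaving (1,3) = 3.
Cage h needs product 15, so (1,5) = 5.
Column 3 now contains 5, leaving (4,3) = 4.
Cage a needs product 20, leaving (3,2) = 4.
Row 3 already has 4, which forces (3,4) = 5.
4 is placed in row 4; hence (4,2) = 5.
The 3 cells of cage b must have product 60, so (2,1) = 5.
5 is placed in column 4, leaving (2,4) = 4.
Cage e's pair has difference 1, so (2,5) = 3.
5 is placed in row 3, which forces (3,1) = 3.
Cage g has sum 8, so (3,5) = 2.
Column 4 already has 4; hence (5,4) = 2.
Column 5 now contains 2, which forces (5,5) = 4.
The full grid is 4 2 3 1 5 / 5 1 2 4 3 / 3 4 1 5 2 / 2 5 4 3 1 / 1 3 5 2 4.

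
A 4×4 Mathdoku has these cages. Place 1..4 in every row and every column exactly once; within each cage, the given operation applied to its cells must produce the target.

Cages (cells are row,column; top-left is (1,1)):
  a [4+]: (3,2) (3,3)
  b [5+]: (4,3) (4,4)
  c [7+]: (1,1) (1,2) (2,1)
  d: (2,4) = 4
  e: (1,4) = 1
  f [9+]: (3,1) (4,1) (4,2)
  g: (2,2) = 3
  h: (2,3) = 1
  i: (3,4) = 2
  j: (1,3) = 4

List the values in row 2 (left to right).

2 3 1 4

J is a freebie; hence (1,3) = 4.
Cage e is a single given cell, leaving (1,4) = 1.
Cage g is given; hence (2,2) = 3.
Cage h is a single given cell, which forces (2,3) = 1.
Cage d is given, leaving (2,4) = 4.
3 is placed in column 2, so (3,2) = 1.
1 is placed in column 3, leaving (3,3) = 3.
I is a freebie; hence (3,4) = 2.
3 is placed in column 3; hence (4,3) = 2.
Column 4 already has 2, leaving (4,4) = 3.
Cage c needs sum 7, leaving (1,1) = 3.
3 is placed in column 2, leaving (1,2) = 2.
Row 2 already has 4; hence (2,1) = 2.
Row 3 now contains 2, leaving (3,1) = 4.
Cage f needs sum 9, which forces (4,1) = 1.
Row 4 now contains 2, leaving (4,2) = 4.
The full grid is 3 2 4 1 / 2 3 1 4 / 4 1 3 2 / 1 4 2 3.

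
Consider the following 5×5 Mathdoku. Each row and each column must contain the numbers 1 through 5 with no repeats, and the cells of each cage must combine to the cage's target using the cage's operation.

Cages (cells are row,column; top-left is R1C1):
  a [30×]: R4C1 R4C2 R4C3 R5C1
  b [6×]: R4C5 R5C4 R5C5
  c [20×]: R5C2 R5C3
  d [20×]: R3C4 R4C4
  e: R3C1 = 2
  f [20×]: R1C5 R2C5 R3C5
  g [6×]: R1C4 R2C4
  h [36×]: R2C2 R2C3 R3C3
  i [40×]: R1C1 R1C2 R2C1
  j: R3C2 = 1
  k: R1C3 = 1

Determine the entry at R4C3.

2

Cage k is a single given cell, so R1C3 = 1.
Cage h has product 36, leaving R2C2 = 3.
The 3 cells of cage h must have product 36, which forces R2C3 = 4.
Row 2 now contains 3; hence R2C4 = 2.
Cage e is a single given cell, so R3C1 = 2.
Cage j is given, leaving R3C2 = 1.
Cage h needs product 36; hence R3C3 = 3.
4 is placed in column 3, which forces R5C3 = 5.
Cage i has product 40, leaving R1C1 = 4.
The 3 cells of cage i must have product 40; hence R1C2 = 2.
2 is placed in column 4, so R1C4 = 3.
Row 1 already has 4, leaving R1C5 = 5.
2 is placed in row 2, so R2C1 = 5.
The 3 cells of cage f must have product 20; hence R2C5 = 1.
Column 5 now contains 5, which forces R3C5 = 4.
Cage a needs product 30, leaving R4C2 = 5.
Column 3 now contains 5, leaving R4C3 = 2.
Row 4 already has 5, which forces R4C4 = 4.
2 is placed in row 4, leaving R4C5 = 3.
Row 5 now contains 5, so R5C2 = 4.
3 is placed in column 4, so R5C4 = 1.
Column 5 now contains 3, which forces R5C5 = 2.
Row 3 already has 4, which forces R3C4 = 5.
Row 4 now contains 3, leaving R4C1 = 1.
1 is placed in row 5; hence R5C1 = 3.
The full grid is 4 2 1 3 5 / 5 3 4 2 1 / 2 1 3 5 4 / 1 5 2 4 3 / 3 4 5 1 2.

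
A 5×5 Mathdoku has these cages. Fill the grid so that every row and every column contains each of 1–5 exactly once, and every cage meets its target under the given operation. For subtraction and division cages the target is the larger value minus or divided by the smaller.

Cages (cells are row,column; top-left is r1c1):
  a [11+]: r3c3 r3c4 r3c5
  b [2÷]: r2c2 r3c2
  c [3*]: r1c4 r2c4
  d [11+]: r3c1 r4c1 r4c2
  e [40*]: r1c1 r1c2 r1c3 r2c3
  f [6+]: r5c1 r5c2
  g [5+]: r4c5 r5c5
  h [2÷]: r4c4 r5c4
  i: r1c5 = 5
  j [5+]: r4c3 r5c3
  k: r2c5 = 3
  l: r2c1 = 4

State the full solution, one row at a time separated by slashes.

2 4 1 3 5 / 4 2 5 1 3 / 3 1 4 5 2 / 5 3 2 4 1 / 1 5 3 2 4

Cage i is a single given cell; hence r1c5 = 5.
L is a freebie, so r2c1 = 4.
Cage k is a single given cell, leaving r2c5 = 3.
The two cells of cage c must have product 3, leaving r1c4 = 3.
Cage e needs product 40, so r2c3 = 5.
Row 2 now contains 3, leaving r2c4 = 1.
Row 2 now contains 1, so r2c2 = 2.
The 3 cells of cage a must have sum 11, so r3c4 = 5.
Cage d has sum 11, which forces r4c1 = 5.
The only place for 1 in row 3 is r3c2.
Column 2 now contains 1; hence r1c2 = 4.
Column 2 already has 4, leaving r4c2 = 3.
Column 2 already has 4; hence r5c2 = 5.
Cage d needs sum 11, leaving r3c1 = 3.
Cage f's pair has sum 6, leaving r5c1 = 1.
1 is placed in row 5, leaving r5c5 = 4.
Column 1 now contains 1; hence r1c1 = 2.
The 4 cells of cage e must have product 40, which forces r1c3 = 1.
Cage a needs sum 11, which forces r3c3 = 4.
4 is placed in column 5; hence r3c5 = 2.
Cage j's pair has sum 5, so r4c3 = 2.
The two cells of cage h must have quotient 2, which forces r4c4 = 4.
4 is placed in column 5, which forces r4c5 = 1.
Row 5 already has 4, leaving r5c3 = 3.
Row 5 already has 4; hence r5c4 = 2.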